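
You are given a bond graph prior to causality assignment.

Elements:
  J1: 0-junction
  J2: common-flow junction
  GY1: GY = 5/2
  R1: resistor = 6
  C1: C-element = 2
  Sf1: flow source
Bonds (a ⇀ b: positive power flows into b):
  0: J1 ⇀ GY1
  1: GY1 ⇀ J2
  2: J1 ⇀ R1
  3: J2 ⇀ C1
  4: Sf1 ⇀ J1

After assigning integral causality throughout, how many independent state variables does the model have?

#4 stroke→Sf1  (Sf1 (Sf) sets flow on bond)
#3 stroke→J2  (C1: C, integral causality)
#1 stroke→GY1  (J2: last free bond brings flow in)
#0 stroke→GY1  (GY GY1: same side as bond 1)
#2 stroke→J1  (J1: last free bond brings effort in)

1  (C1 all integral)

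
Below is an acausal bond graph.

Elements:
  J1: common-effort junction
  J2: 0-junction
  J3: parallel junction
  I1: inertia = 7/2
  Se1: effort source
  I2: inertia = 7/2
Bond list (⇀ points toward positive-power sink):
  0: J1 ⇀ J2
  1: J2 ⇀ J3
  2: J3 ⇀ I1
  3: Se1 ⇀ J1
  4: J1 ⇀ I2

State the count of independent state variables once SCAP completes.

2  (I1, I2 all integral)

bond 3 |J1  (Se1: effort source, stroke at far end)
bond 0 |J2  (0-jn J1 has e-setter on 3)
bond 4 |I2  (J1 effort already set via bond 3)
bond 1 |J3  (common-e at J2 fixed by 0)
bond 2 |I1  (J3: bond 1 brought effort, rest push out)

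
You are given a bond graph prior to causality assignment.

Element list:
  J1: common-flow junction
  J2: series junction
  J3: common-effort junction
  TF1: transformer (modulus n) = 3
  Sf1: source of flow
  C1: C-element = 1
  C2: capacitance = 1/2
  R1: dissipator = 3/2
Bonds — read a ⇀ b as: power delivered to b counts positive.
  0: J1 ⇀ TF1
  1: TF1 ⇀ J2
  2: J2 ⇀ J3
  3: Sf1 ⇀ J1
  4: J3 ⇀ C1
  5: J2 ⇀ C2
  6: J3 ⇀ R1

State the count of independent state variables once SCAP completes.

β3 →Sf1  (source Sf1 imposes f)
β0 →J1  (J1: bond 3 brought flow, rest push out)
β1 →TF1  (TF TF1: opposite of bond 0)
β2 →J2  (common-f at J2 fixed by 1)
β5 →J2  (common-f at J2 fixed by 1)
β4 →J3  (C1: C, integral causality)
β6 →R1  (J3 effort already set via bond 4)

2  (C1, C2 all integral)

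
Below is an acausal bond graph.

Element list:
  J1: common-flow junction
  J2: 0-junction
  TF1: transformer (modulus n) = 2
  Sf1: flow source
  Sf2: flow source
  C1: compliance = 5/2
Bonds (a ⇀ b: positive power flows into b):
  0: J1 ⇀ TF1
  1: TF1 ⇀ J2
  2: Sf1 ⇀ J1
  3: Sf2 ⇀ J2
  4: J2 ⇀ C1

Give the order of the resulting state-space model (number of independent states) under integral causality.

1  (C1 all integral)

β2 stroke→Sf1  (Sf1: flow source, stroke at near end)
β3 stroke→Sf2  (source Sf2 imposes f)
β0 stroke→J1  (J1: bond 2 brought flow, rest push out)
β1 stroke→TF1  (TF TF1: opposite of bond 0)
β4 stroke→J2  (J2: last free bond brings effort in)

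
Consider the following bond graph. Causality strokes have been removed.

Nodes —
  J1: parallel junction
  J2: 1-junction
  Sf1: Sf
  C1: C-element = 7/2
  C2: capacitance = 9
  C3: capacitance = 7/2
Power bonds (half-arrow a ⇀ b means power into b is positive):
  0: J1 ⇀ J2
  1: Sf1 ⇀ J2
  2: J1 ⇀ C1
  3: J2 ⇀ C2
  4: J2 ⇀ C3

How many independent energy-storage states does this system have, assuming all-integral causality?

3  (C1, C2, C3 all integral)

#1 stroke→Sf1  (source Sf1 imposes f)
#0 stroke→J2  (1-jn J2 has f-setter on 1)
#3 stroke→J2  (J2 flow already set via bond 1)
#4 stroke→J2  (J2 flow already set via bond 1)
#2 stroke→J1  (closing 0-jn rule on J1)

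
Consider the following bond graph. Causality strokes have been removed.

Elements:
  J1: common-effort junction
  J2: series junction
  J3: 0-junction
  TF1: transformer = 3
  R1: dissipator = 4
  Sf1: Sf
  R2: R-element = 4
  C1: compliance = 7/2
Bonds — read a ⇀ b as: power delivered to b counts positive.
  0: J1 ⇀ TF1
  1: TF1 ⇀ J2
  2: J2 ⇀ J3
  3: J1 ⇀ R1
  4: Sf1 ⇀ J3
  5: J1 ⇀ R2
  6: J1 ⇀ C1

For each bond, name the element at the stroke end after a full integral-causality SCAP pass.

b0 |TF1
b1 |J2
b2 |J3
b3 |R1
b4 |Sf1
b5 |R2
b6 |J1

#4 →Sf1  (Sf1: flow source, stroke at near end)
#2 →J3  (J3 needs exactly one e-in)
#1 →J2  (J2 flow already set via bond 2)
#0 →TF1  (TF1 one-in-one-out from 1)
#6 →J1  (C1 outputs effort q/C1)
#3 →R1  (0-jn J1 has e-setter on 6)
#5 →R2  (J1: bond 6 brought effort, rest push out)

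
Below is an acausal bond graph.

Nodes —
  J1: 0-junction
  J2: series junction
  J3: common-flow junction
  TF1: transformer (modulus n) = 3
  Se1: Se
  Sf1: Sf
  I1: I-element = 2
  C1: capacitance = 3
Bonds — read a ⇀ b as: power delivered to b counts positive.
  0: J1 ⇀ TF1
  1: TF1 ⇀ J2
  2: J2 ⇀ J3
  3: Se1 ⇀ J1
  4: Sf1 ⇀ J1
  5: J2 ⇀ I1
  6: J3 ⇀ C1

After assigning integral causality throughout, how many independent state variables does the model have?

#3 stroke→J1  (Se1: effort source, stroke at far end)
#4 stroke→Sf1  (Sf1: flow source, stroke at near end)
#0 stroke→TF1  (J1: bond 3 brought effort, rest push out)
#1 stroke→J2  (TF1: transformer flips bond 0)
#5 stroke→I1  (I1 integral (f out))
#2 stroke→J2  (J2 flow already set via bond 5)
#6 stroke→J3  (J3 flow already set via bond 2)

2  (C1, I1 all integral)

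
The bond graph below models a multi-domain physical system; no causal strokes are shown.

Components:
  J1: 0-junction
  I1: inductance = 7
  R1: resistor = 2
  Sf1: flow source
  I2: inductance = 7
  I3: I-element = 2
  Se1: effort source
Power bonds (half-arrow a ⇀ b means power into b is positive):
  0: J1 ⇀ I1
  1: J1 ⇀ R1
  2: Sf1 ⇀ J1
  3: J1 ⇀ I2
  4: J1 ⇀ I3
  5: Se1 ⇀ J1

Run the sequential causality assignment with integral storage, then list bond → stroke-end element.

b0 stroke at I1
b1 stroke at R1
b2 stroke at Sf1
b3 stroke at I2
b4 stroke at I3
b5 stroke at J1

b2 stroke→Sf1  (Sf1 fixes flow; stroke at Sf1)
b5 stroke→J1  (Se1 fixes effort; stroke away)
b0 stroke→I1  (common-e at J1 fixed by 5)
b1 stroke→R1  (J1: bond 5 brought effort, rest push out)
b3 stroke→I2  (0-jn J1 has e-setter on 5)
b4 stroke→I3  (0-jn J1 has e-setter on 5)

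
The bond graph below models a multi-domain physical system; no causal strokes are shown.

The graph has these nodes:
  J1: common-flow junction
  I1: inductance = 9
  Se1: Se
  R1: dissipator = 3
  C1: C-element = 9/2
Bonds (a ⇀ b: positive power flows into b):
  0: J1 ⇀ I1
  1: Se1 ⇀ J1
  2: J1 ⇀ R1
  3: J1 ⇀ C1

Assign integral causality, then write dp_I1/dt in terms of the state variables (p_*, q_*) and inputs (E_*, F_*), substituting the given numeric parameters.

dp_I1/dt = E_Se1 - p_I1/3 - 2*q_C1/9

b1 →J1  (Se1 fixes effort; stroke away)
b0 →I1  (I1 outputs flow p/I1)
b2 →J1  (J1: bond 0 brought flow, rest push out)
b3 →J1  (J1: bond 0 brought flow, rest push out)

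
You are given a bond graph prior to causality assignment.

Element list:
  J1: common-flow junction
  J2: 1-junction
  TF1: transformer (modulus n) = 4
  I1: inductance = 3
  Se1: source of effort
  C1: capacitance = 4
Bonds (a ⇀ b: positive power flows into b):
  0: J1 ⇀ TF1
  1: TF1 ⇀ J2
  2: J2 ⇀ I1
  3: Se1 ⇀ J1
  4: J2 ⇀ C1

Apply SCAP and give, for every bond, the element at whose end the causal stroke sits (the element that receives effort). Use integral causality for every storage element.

#3 |J1  (Se1 fixes effort; stroke away)
#0 |TF1  (only one flow-in slot at J1)
#1 |J2  (through TF1, causality passes straight; one stroke at TF1)
#2 |I1  (I1 outputs flow p/I1)
#4 |J2  (J2: bond 2 brought flow, rest push out)

β0 stroke→TF1
β1 stroke→J2
β2 stroke→I1
β3 stroke→J1
β4 stroke→J2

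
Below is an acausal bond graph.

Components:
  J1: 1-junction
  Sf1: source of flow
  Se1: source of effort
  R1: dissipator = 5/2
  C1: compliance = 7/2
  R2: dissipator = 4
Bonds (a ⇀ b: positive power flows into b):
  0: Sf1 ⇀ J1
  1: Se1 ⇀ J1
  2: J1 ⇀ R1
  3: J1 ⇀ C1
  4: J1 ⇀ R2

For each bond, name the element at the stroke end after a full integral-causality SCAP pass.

#0 →Sf1
#1 →J1
#2 →J1
#3 →J1
#4 →J1

#0 stroke→Sf1  (Sf1: flow source, stroke at near end)
#1 stroke→J1  (Se1 (Se) sets effort on bond)
#2 stroke→J1  (J1: bond 0 brought flow, rest push out)
#3 stroke→J1  (J1 flow already set via bond 0)
#4 stroke→J1  (1-jn J1 has f-setter on 0)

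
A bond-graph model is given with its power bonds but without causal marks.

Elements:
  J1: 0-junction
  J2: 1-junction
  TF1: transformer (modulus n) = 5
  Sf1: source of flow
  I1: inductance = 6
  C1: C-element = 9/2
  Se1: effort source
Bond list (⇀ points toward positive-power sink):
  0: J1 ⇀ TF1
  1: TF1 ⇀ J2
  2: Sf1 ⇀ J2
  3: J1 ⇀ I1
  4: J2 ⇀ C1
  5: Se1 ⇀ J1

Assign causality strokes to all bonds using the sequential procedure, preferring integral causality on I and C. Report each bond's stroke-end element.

#2 stroke→Sf1  (Sf1: flow source, stroke at near end)
#5 stroke→J1  (Se1: effort source, stroke at far end)
#0 stroke→TF1  (J1 effort already set via bond 5)
#3 stroke→I1  (J1: bond 5 brought effort, rest push out)
#1 stroke→J2  (1-jn J2 has f-setter on 2)
#4 stroke→J2  (common-f at J2 fixed by 2)

#0 stroke at TF1
#1 stroke at J2
#2 stroke at Sf1
#3 stroke at I1
#4 stroke at J2
#5 stroke at J1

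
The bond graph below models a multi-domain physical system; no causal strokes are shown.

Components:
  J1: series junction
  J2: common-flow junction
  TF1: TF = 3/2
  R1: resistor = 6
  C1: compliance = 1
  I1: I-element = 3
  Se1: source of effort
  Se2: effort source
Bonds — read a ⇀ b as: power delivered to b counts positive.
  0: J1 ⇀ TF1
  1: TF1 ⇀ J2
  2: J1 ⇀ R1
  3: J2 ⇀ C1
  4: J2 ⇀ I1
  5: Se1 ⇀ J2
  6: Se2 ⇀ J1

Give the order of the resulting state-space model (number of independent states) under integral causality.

#5 |J2  (source Se1 imposes e)
#6 |J1  (source Se2 imposes e)
#3 |J2  (C1 outputs effort q/C1)
#4 |I1  (I1 outputs flow p/I1)
#1 |J2  (J2 flow already set via bond 4)
#0 |TF1  (through TF1, causality passes straight; one stroke at TF1)
#2 |J1  (1-jn J1 has f-setter on 0)

2  (C1, I1 all integral)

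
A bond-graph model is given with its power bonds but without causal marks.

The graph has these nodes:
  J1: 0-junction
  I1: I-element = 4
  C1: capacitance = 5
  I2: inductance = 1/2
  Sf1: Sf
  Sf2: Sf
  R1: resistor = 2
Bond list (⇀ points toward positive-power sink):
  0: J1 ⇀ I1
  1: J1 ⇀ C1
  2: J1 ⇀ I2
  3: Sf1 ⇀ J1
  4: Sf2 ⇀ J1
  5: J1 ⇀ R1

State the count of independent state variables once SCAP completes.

bond 3 →Sf1  (Sf1: flow source, stroke at near end)
bond 4 →Sf2  (Sf2: flow source, stroke at near end)
bond 0 →I1  (prefer integral on I1)
bond 1 →J1  (C1 integral (e out))
bond 2 →I2  (J1 effort already set via bond 1)
bond 5 →R1  (0-jn J1 has e-setter on 1)

3  (C1, I1, I2 all integral)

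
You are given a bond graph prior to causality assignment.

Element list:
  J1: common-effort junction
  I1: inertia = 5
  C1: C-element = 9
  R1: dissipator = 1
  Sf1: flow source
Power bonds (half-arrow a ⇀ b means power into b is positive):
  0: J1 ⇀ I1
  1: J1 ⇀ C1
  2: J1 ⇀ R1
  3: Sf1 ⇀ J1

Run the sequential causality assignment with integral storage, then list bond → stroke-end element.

bond 3 stroke at Sf1  (source Sf1 imposes f)
bond 0 stroke at I1  (prefer integral on I1)
bond 1 stroke at J1  (prefer integral on C1)
bond 2 stroke at R1  (J1 effort already set via bond 1)

β0 stroke→I1
β1 stroke→J1
β2 stroke→R1
β3 stroke→Sf1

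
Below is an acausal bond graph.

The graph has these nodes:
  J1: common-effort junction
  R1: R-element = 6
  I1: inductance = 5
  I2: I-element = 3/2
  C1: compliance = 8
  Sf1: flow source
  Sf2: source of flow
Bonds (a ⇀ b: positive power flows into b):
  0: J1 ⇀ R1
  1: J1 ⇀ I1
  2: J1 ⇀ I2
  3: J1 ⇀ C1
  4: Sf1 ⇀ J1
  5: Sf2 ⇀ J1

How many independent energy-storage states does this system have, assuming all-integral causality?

b4 stroke at Sf1  (Sf1: flow source, stroke at near end)
b5 stroke at Sf2  (Sf2: flow source, stroke at near end)
b1 stroke at I1  (prefer integral on I1)
b2 stroke at I2  (I2 integral (f out))
b3 stroke at J1  (C1 outputs effort q/C1)
b0 stroke at R1  (common-e at J1 fixed by 3)

3  (C1, I1, I2 all integral)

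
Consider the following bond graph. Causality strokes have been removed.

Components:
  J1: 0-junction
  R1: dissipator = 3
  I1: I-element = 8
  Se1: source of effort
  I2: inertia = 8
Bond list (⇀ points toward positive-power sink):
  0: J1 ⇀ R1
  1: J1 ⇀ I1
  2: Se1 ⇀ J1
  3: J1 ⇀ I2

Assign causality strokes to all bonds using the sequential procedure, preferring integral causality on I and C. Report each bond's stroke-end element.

bond 2 |J1  (Se1: effort source, stroke at far end)
bond 0 |R1  (0-jn J1 has e-setter on 2)
bond 1 |I1  (J1: bond 2 brought effort, rest push out)
bond 3 |I2  (common-e at J1 fixed by 2)

β0 |R1
β1 |I1
β2 |J1
β3 |I2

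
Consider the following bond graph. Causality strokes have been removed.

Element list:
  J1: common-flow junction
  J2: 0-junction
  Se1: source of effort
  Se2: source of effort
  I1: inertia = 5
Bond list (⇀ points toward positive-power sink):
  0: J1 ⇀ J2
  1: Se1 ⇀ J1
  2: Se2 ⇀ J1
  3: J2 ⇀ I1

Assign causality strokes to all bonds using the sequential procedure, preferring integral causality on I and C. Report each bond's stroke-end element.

β0 stroke→J2
β1 stroke→J1
β2 stroke→J1
β3 stroke→I1

b1 |J1  (Se1 (Se) sets effort on bond)
b2 |J1  (source Se2 imposes e)
b0 |J2  (closing 1-jn rule on J1)
b3 |I1  (common-e at J2 fixed by 0)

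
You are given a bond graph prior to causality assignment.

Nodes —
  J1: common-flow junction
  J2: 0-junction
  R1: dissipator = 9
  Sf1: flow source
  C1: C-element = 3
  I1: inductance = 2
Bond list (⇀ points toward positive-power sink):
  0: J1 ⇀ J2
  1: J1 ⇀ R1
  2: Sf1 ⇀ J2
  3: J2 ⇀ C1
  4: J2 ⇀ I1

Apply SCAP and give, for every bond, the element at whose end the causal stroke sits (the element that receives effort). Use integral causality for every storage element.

b2 |Sf1  (Sf1 (Sf) sets flow on bond)
b3 |J2  (C1: C, integral causality)
b0 |J1  (0-jn J2 has e-setter on 3)
b4 |I1  (common-e at J2 fixed by 3)
b1 |R1  (J1 needs exactly one f-in)

#0 stroke at J1
#1 stroke at R1
#2 stroke at Sf1
#3 stroke at J2
#4 stroke at I1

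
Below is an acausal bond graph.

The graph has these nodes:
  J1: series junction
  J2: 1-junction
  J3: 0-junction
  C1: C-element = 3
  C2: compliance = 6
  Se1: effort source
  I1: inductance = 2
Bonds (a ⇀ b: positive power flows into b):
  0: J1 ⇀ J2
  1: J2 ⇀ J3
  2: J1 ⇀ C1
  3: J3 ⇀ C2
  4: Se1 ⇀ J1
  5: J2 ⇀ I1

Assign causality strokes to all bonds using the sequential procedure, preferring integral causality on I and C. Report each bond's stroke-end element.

bond 0 →J2
bond 1 →J2
bond 2 →J1
bond 3 →J3
bond 4 →J1
bond 5 →I1

#4 stroke→J1  (Se1 fixes effort; stroke away)
#2 stroke→J1  (prefer integral on C1)
#0 stroke→J2  (J1: last free bond brings flow in)
#3 stroke→J3  (prefer integral on C2)
#1 stroke→J2  (0-jn J3 has e-setter on 3)
#5 stroke→I1  (closing 1-jn rule on J2)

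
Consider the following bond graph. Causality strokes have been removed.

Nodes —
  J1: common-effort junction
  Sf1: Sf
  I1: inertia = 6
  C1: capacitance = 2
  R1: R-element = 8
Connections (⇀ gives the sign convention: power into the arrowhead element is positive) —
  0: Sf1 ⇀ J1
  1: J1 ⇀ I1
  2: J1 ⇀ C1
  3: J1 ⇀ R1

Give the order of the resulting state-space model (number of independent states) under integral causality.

β0 →Sf1  (Sf1: flow source, stroke at near end)
β1 →I1  (I1: I, integral causality)
β2 →J1  (prefer integral on C1)
β3 →R1  (J1: bond 2 brought effort, rest push out)

2  (C1, I1 all integral)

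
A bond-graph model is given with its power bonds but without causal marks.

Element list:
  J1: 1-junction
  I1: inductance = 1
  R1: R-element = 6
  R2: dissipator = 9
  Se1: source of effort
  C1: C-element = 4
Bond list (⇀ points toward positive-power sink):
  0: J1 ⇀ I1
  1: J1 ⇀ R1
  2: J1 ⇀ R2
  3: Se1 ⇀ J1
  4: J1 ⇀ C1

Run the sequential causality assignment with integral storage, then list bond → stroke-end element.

bond 3 stroke at J1  (source Se1 imposes e)
bond 0 stroke at I1  (prefer integral on I1)
bond 1 stroke at J1  (J1 flow already set via bond 0)
bond 2 stroke at J1  (J1: bond 0 brought flow, rest push out)
bond 4 stroke at J1  (J1: bond 0 brought flow, rest push out)

bond 0 stroke→I1
bond 1 stroke→J1
bond 2 stroke→J1
bond 3 stroke→J1
bond 4 stroke→J1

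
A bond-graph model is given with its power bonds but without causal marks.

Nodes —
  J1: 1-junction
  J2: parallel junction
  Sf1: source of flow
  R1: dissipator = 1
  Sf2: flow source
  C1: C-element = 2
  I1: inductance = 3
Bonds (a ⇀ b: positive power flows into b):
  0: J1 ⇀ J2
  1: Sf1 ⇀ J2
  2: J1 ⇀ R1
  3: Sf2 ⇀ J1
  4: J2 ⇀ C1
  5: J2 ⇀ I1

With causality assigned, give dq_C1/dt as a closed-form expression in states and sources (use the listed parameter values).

bond 1 |Sf1  (Sf1: flow source, stroke at near end)
bond 3 |Sf2  (Sf2: flow source, stroke at near end)
bond 0 |J1  (J1 flow already set via bond 3)
bond 2 |J1  (J1: bond 3 brought flow, rest push out)
bond 4 |J2  (C1 outputs effort q/C1)
bond 5 |I1  (J2 effort already set via bond 4)

dq_C1/dt = F_Sf1 + F_Sf2 - p_I1/3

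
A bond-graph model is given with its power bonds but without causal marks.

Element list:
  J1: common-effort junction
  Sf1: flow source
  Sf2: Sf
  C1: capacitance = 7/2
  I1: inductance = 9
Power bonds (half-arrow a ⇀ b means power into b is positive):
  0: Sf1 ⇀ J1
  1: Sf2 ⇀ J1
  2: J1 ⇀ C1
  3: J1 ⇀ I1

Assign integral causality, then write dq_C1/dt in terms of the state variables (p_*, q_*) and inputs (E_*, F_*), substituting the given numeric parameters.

b0 |Sf1  (Sf1 (Sf) sets flow on bond)
b1 |Sf2  (Sf2 (Sf) sets flow on bond)
b2 |J1  (C1 outputs effort q/C1)
b3 |I1  (0-jn J1 has e-setter on 2)

dq_C1/dt = F_Sf1 + F_Sf2 - p_I1/9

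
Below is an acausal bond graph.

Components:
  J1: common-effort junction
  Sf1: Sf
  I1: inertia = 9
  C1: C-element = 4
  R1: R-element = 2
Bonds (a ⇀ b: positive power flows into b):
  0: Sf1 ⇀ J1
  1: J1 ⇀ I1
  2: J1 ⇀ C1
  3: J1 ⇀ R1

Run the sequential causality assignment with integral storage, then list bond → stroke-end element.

#0 stroke at Sf1  (source Sf1 imposes f)
#1 stroke at I1  (prefer integral on I1)
#2 stroke at J1  (C1: C, integral causality)
#3 stroke at R1  (common-e at J1 fixed by 2)

β0 |Sf1
β1 |I1
β2 |J1
β3 |R1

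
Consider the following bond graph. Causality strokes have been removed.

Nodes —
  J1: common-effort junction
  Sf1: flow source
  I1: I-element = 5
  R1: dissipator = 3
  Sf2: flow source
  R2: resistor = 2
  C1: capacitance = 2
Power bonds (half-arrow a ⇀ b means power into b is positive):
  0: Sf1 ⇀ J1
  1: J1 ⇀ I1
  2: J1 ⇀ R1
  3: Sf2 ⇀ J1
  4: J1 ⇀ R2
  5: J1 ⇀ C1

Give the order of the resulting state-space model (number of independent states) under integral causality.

2  (C1, I1 all integral)

bond 0 stroke→Sf1  (Sf1 (Sf) sets flow on bond)
bond 3 stroke→Sf2  (source Sf2 imposes f)
bond 1 stroke→I1  (I1: I, integral causality)
bond 5 stroke→J1  (C1: C, integral causality)
bond 2 stroke→R1  (common-e at J1 fixed by 5)
bond 4 stroke→R2  (J1 effort already set via bond 5)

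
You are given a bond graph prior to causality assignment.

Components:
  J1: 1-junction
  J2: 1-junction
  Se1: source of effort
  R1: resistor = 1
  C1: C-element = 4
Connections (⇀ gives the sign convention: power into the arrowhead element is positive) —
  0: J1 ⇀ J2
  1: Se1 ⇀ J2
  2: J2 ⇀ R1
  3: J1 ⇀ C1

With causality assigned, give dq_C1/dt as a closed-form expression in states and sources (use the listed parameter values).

dq_C1/dt = E_Se1 - q_C1/4

β1 stroke at J2  (Se1: effort source, stroke at far end)
β3 stroke at J1  (prefer integral on C1)
β0 stroke at J2  (J1 needs exactly one f-in)
β2 stroke at R1  (J2: last free bond brings flow in)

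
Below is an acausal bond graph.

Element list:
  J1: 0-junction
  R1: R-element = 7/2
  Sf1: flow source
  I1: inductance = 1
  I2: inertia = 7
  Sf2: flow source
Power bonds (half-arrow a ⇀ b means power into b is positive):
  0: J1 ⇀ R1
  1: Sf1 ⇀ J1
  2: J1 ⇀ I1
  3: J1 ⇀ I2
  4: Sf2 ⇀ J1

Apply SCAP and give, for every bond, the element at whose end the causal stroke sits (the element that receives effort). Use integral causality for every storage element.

bond 1 stroke→Sf1  (Sf1: flow source, stroke at near end)
bond 4 stroke→Sf2  (Sf2 (Sf) sets flow on bond)
bond 2 stroke→I1  (prefer integral on I1)
bond 3 stroke→I2  (I2 integral (f out))
bond 0 stroke→J1  (closing 0-jn rule on J1)

b0 |J1
b1 |Sf1
b2 |I1
b3 |I2
b4 |Sf2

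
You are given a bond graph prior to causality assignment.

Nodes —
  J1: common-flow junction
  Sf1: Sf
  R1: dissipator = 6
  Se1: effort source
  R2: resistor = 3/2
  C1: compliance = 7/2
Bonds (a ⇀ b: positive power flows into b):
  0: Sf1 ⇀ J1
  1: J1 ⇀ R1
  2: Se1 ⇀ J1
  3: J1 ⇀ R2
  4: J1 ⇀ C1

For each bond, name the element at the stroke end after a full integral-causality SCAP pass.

#0 stroke at Sf1  (Sf1 fixes flow; stroke at Sf1)
#2 stroke at J1  (Se1 fixes effort; stroke away)
#1 stroke at J1  (J1 flow already set via bond 0)
#3 stroke at J1  (J1: bond 0 brought flow, rest push out)
#4 stroke at J1  (common-f at J1 fixed by 0)

bond 0 →Sf1
bond 1 →J1
bond 2 →J1
bond 3 →J1
bond 4 →J1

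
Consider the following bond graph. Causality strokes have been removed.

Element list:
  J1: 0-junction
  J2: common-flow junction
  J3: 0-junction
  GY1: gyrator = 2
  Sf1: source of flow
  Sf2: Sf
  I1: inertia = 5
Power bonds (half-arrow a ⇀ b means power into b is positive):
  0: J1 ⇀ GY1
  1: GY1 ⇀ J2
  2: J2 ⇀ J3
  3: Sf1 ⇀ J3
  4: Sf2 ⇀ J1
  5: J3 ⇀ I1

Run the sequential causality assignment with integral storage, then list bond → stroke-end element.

b3 →Sf1  (source Sf1 imposes f)
b4 →Sf2  (source Sf2 imposes f)
b0 →J1  (J1 needs exactly one e-in)
b1 →J2  (GY1: gyrator matches bond 0)
b2 →J3  (J2: last free bond brings flow in)
b5 →I1  (common-e at J3 fixed by 2)

b0 |J1
b1 |J2
b2 |J3
b3 |Sf1
b4 |Sf2
b5 |I1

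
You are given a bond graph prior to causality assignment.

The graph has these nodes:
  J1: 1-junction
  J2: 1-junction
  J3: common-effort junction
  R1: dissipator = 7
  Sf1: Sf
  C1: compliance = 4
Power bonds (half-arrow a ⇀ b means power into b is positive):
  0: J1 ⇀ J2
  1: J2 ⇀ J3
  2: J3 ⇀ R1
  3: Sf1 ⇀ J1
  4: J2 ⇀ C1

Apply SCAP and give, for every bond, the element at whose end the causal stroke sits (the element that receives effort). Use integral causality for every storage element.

β3 →Sf1  (source Sf1 imposes f)
β0 →J1  (common-f at J1 fixed by 3)
β1 →J2  (J2: bond 0 brought flow, rest push out)
β4 →J2  (J2 flow already set via bond 0)
β2 →J3  (only one effort-in slot at J3)

#0 stroke→J1
#1 stroke→J2
#2 stroke→J3
#3 stroke→Sf1
#4 stroke→J2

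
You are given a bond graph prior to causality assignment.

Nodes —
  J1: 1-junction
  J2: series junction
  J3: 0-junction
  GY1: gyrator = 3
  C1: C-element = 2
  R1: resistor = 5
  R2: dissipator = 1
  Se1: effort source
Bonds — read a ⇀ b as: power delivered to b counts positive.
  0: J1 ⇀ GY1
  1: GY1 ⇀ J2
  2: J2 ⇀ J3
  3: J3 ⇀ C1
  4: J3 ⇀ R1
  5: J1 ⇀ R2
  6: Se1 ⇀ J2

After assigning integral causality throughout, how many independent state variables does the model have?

bond 6 stroke at J2  (Se1 fixes effort; stroke away)
bond 3 stroke at J3  (prefer integral on C1)
bond 2 stroke at J2  (0-jn J3 has e-setter on 3)
bond 4 stroke at R1  (0-jn J3 has e-setter on 3)
bond 1 stroke at GY1  (only one flow-in slot at J2)
bond 0 stroke at GY1  (GY GY1: same side as bond 1)
bond 5 stroke at J1  (J1 flow already set via bond 0)

1  (C1 all integral)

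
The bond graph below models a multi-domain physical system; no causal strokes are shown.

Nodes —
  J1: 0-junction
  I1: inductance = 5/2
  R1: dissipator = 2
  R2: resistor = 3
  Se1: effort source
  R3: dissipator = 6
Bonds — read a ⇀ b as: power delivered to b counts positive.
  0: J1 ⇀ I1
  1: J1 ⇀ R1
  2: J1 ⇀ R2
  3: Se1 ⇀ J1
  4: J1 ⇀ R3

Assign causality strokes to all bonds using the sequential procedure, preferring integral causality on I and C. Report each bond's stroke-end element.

b3 stroke→J1  (Se1 fixes effort; stroke away)
b0 stroke→I1  (J1 effort already set via bond 3)
b1 stroke→R1  (0-jn J1 has e-setter on 3)
b2 stroke→R2  (common-e at J1 fixed by 3)
b4 stroke→R3  (J1 effort already set via bond 3)

#0 stroke→I1
#1 stroke→R1
#2 stroke→R2
#3 stroke→J1
#4 stroke→R3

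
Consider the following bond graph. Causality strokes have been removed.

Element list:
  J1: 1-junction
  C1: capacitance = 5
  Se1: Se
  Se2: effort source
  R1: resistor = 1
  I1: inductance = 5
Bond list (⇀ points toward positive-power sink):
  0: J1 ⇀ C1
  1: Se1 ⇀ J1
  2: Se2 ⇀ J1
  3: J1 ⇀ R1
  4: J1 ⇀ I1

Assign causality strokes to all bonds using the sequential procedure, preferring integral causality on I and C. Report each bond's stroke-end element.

b0 |J1
b1 |J1
b2 |J1
b3 |J1
b4 |I1

b1 stroke at J1  (Se1 (Se) sets effort on bond)
b2 stroke at J1  (Se2 (Se) sets effort on bond)
b0 stroke at J1  (C1: C, integral causality)
b4 stroke at I1  (prefer integral on I1)
b3 stroke at J1  (J1: bond 4 brought flow, rest push out)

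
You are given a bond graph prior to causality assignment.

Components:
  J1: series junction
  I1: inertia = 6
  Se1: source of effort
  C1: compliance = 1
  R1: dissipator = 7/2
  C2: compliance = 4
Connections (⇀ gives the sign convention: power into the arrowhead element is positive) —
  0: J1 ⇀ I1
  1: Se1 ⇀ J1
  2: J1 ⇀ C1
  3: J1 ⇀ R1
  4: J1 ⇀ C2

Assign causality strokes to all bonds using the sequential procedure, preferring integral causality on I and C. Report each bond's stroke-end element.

b0 |I1
b1 |J1
b2 |J1
b3 |J1
b4 |J1

bond 1 stroke→J1  (Se1 (Se) sets effort on bond)
bond 0 stroke→I1  (I1 outputs flow p/I1)
bond 2 stroke→J1  (common-f at J1 fixed by 0)
bond 3 stroke→J1  (J1: bond 0 brought flow, rest push out)
bond 4 stroke→J1  (J1 flow already set via bond 0)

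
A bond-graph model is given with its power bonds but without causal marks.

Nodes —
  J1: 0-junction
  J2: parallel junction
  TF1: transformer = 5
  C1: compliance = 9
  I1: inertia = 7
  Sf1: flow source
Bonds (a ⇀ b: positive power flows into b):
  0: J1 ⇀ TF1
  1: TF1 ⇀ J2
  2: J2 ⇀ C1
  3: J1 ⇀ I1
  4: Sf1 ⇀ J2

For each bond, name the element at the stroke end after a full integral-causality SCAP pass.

bond 4 stroke→Sf1  (Sf1 fixes flow; stroke at Sf1)
bond 2 stroke→J2  (C1 outputs effort q/C1)
bond 1 stroke→TF1  (J2: bond 2 brought effort, rest push out)
bond 0 stroke→J1  (through TF1, causality passes straight; one stroke at TF1)
bond 3 stroke→I1  (J1 effort already set via bond 0)

β0 stroke at J1
β1 stroke at TF1
β2 stroke at J2
β3 stroke at I1
β4 stroke at Sf1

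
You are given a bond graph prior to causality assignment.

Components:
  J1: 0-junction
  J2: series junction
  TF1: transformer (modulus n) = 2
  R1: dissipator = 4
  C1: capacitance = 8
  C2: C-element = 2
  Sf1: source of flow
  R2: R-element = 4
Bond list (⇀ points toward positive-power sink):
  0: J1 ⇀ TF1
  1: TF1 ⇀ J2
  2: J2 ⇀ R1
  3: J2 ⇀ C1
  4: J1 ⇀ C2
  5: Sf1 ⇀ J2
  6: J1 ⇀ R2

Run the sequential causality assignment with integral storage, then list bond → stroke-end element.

b0 stroke at TF1
b1 stroke at J2
b2 stroke at J2
b3 stroke at J2
b4 stroke at J1
b5 stroke at Sf1
b6 stroke at R2

b5 stroke→Sf1  (Sf1 fixes flow; stroke at Sf1)
b1 stroke→J2  (common-f at J2 fixed by 5)
b2 stroke→J2  (common-f at J2 fixed by 5)
b3 stroke→J2  (J2: bond 5 brought flow, rest push out)
b0 stroke→TF1  (through TF1, causality passes straight; one stroke at TF1)
b4 stroke→J1  (C2 integral (e out))
b6 stroke→R2  (common-e at J1 fixed by 4)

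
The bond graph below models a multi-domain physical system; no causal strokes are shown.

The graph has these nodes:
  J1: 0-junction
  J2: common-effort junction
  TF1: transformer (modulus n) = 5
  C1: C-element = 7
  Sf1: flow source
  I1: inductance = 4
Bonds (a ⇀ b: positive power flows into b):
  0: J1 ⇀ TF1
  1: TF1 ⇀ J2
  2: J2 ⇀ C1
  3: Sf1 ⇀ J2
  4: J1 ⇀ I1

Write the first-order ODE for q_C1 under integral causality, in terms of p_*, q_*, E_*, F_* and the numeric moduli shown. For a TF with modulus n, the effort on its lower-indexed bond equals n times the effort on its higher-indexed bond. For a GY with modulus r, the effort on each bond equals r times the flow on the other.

dq_C1/dt = F_Sf1 - 5*p_I1/4

#3 stroke at Sf1  (Sf1 fixes flow; stroke at Sf1)
#2 stroke at J2  (C1: C, integral causality)
#1 stroke at TF1  (J2 effort already set via bond 2)
#0 stroke at J1  (through TF1, causality passes straight; one stroke at TF1)
#4 stroke at I1  (J1 effort already set via bond 0)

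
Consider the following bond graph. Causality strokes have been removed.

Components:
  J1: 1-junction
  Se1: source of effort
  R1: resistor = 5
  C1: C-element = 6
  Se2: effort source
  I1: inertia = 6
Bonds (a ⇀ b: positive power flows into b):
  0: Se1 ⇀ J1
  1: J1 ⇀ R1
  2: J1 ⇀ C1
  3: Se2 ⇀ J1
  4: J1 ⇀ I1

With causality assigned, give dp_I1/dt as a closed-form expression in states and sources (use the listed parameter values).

β0 →J1  (Se1: effort source, stroke at far end)
β3 →J1  (Se2 (Se) sets effort on bond)
β2 →J1  (prefer integral on C1)
β4 →I1  (I1 outputs flow p/I1)
β1 →J1  (J1 flow already set via bond 4)

dp_I1/dt = E_Se1 + E_Se2 - 5*p_I1/6 - q_C1/6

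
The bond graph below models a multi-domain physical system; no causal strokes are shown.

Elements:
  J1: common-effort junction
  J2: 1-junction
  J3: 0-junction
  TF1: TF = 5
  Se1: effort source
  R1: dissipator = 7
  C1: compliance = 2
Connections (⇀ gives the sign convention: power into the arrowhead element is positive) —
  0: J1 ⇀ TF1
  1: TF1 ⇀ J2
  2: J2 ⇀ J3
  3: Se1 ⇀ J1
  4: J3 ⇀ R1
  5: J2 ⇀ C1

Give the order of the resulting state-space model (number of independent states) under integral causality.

β3 →J1  (Se1: effort source, stroke at far end)
β0 →TF1  (0-jn J1 has e-setter on 3)
β1 →J2  (through TF1, causality passes straight; one stroke at TF1)
β5 →J2  (prefer integral on C1)
β2 →J3  (closing 1-jn rule on J2)
β4 →R1  (0-jn J3 has e-setter on 2)

1  (C1 all integral)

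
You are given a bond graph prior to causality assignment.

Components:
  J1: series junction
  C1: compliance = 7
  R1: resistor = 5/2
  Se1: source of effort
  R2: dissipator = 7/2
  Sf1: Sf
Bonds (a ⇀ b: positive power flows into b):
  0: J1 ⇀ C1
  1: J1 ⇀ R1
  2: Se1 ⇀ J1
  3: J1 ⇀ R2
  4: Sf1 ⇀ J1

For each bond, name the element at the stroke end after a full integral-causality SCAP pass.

#0 →J1
#1 →J1
#2 →J1
#3 →J1
#4 →Sf1

bond 2 stroke at J1  (Se1: effort source, stroke at far end)
bond 4 stroke at Sf1  (source Sf1 imposes f)
bond 0 stroke at J1  (1-jn J1 has f-setter on 4)
bond 1 stroke at J1  (J1 flow already set via bond 4)
bond 3 stroke at J1  (J1 flow already set via bond 4)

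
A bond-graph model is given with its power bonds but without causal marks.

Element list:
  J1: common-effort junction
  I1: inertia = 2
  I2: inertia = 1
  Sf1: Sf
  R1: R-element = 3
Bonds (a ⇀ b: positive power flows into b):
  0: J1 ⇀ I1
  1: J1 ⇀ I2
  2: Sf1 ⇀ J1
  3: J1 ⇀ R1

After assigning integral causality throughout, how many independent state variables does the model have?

#2 stroke at Sf1  (Sf1: flow source, stroke at near end)
#0 stroke at I1  (I1: I, integral causality)
#1 stroke at I2  (I2 outputs flow p/I2)
#3 stroke at J1  (J1: last free bond brings effort in)

2  (I1, I2 all integral)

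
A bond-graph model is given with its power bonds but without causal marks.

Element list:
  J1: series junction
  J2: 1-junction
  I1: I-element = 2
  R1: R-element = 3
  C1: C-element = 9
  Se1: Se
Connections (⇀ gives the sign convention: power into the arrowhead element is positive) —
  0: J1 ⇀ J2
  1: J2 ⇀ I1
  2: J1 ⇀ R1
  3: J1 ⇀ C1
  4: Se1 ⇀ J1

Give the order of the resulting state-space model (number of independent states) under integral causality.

bond 4 stroke→J1  (Se1 (Se) sets effort on bond)
bond 1 stroke→I1  (I1 integral (f out))
bond 0 stroke→J2  (J2 flow already set via bond 1)
bond 2 stroke→J1  (J1: bond 0 brought flow, rest push out)
bond 3 stroke→J1  (common-f at J1 fixed by 0)

2  (C1, I1 all integral)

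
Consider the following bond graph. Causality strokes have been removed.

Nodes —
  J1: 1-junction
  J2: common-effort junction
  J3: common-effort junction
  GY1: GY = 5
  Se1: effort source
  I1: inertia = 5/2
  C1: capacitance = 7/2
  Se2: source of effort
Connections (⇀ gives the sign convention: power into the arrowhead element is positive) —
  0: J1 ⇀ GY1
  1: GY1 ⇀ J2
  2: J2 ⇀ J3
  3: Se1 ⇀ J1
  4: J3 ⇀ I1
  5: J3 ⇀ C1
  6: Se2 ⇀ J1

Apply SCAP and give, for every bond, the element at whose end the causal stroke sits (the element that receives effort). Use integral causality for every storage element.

#3 stroke at J1  (Se1 (Se) sets effort on bond)
#6 stroke at J1  (Se2 fixes effort; stroke away)
#0 stroke at GY1  (J1: last free bond brings flow in)
#1 stroke at GY1  (GY1 both-in/both-out from 0)
#2 stroke at J2  (J2: last free bond brings effort in)
#4 stroke at I1  (I1: I, integral causality)
#5 stroke at J3  (closing 0-jn rule on J3)

b0 stroke→GY1
b1 stroke→GY1
b2 stroke→J2
b3 stroke→J1
b4 stroke→I1
b5 stroke→J3
b6 stroke→J1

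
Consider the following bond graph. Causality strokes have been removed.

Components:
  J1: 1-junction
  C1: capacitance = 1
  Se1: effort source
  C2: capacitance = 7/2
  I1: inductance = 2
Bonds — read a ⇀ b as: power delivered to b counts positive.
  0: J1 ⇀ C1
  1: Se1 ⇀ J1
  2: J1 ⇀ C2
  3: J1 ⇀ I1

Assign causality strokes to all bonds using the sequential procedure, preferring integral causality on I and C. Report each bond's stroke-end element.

b1 stroke→J1  (Se1 fixes effort; stroke away)
b0 stroke→J1  (C1 outputs effort q/C1)
b2 stroke→J1  (prefer integral on C2)
b3 stroke→I1  (only one flow-in slot at J1)

bond 0 stroke→J1
bond 1 stroke→J1
bond 2 stroke→J1
bond 3 stroke→I1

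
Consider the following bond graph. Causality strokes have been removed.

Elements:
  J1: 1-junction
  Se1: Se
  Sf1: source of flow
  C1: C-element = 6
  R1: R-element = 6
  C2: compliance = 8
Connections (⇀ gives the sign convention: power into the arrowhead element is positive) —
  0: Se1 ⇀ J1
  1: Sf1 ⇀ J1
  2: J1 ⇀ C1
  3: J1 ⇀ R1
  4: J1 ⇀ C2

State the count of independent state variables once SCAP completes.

β0 →J1  (source Se1 imposes e)
β1 →Sf1  (Sf1: flow source, stroke at near end)
β2 →J1  (J1: bond 1 brought flow, rest push out)
β3 →J1  (J1: bond 1 brought flow, rest push out)
β4 →J1  (1-jn J1 has f-setter on 1)

2  (C1, C2 all integral)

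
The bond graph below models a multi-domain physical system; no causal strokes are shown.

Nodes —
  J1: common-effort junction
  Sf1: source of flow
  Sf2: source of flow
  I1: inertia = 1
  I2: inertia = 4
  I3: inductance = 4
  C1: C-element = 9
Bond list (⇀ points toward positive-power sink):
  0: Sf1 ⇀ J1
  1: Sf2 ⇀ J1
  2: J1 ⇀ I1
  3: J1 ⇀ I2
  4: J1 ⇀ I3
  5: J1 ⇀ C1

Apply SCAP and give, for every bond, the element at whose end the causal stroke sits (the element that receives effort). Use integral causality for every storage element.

b0 stroke→Sf1
b1 stroke→Sf2
b2 stroke→I1
b3 stroke→I2
b4 stroke→I3
b5 stroke→J1

bond 0 stroke→Sf1  (Sf1: flow source, stroke at near end)
bond 1 stroke→Sf2  (Sf2 (Sf) sets flow on bond)
bond 2 stroke→I1  (I1 outputs flow p/I1)
bond 3 stroke→I2  (prefer integral on I2)
bond 4 stroke→I3  (prefer integral on I3)
bond 5 stroke→J1  (J1: last free bond brings effort in)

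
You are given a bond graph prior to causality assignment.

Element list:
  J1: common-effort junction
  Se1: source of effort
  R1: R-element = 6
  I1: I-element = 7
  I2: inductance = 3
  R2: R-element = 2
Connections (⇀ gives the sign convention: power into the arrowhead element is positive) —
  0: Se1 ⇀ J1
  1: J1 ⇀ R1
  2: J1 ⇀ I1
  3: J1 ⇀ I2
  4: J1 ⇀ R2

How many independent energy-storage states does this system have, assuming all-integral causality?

2  (I1, I2 all integral)

#0 stroke at J1  (Se1: effort source, stroke at far end)
#1 stroke at R1  (common-e at J1 fixed by 0)
#2 stroke at I1  (J1: bond 0 brought effort, rest push out)
#3 stroke at I2  (J1 effort already set via bond 0)
#4 stroke at R2  (J1: bond 0 brought effort, rest push out)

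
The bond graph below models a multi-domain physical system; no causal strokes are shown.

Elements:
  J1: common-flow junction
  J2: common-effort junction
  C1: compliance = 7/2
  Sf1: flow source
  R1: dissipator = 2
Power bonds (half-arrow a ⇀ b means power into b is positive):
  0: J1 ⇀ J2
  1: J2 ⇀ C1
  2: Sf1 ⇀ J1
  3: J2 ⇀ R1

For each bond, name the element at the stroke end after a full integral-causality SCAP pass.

bond 0 →J1
bond 1 →J2
bond 2 →Sf1
bond 3 →R1

b2 stroke at Sf1  (Sf1 fixes flow; stroke at Sf1)
b0 stroke at J1  (common-f at J1 fixed by 2)
b1 stroke at J2  (C1 integral (e out))
b3 stroke at R1  (J2 effort already set via bond 1)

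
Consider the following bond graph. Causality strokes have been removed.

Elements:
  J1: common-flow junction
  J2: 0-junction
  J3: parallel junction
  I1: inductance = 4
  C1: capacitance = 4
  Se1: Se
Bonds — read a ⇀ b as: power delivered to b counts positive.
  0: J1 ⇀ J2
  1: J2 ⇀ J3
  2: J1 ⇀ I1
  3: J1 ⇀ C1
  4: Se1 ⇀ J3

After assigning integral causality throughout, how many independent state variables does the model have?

#4 stroke at J3  (Se1: effort source, stroke at far end)
#1 stroke at J2  (J3: bond 4 brought effort, rest push out)
#0 stroke at J1  (common-e at J2 fixed by 1)
#2 stroke at I1  (I1 outputs flow p/I1)
#3 stroke at J1  (1-jn J1 has f-setter on 2)

2  (C1, I1 all integral)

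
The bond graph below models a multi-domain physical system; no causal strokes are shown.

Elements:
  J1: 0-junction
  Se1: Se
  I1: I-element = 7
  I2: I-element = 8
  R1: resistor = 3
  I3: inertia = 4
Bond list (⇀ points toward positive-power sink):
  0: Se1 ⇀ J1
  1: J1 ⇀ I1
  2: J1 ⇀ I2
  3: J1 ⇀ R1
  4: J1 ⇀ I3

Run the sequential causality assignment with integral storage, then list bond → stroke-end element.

b0 stroke→J1  (Se1 fixes effort; stroke away)
b1 stroke→I1  (J1 effort already set via bond 0)
b2 stroke→I2  (0-jn J1 has e-setter on 0)
b3 stroke→R1  (J1 effort already set via bond 0)
b4 stroke→I3  (J1 effort already set via bond 0)

b0 stroke→J1
b1 stroke→I1
b2 stroke→I2
b3 stroke→R1
b4 stroke→I3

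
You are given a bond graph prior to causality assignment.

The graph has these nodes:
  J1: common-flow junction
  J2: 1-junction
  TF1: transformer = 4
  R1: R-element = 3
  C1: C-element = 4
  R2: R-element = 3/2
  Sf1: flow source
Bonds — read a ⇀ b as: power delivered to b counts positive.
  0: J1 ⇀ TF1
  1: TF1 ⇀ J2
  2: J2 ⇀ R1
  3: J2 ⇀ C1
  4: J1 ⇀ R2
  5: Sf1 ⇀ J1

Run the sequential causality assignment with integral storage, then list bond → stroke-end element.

β0 stroke→J1
β1 stroke→TF1
β2 stroke→J2
β3 stroke→J2
β4 stroke→J1
β5 stroke→Sf1

β5 →Sf1  (source Sf1 imposes f)
β0 →J1  (1-jn J1 has f-setter on 5)
β4 →J1  (J1 flow already set via bond 5)
β1 →TF1  (through TF1, causality passes straight; one stroke at TF1)
β2 →J2  (J2: bond 1 brought flow, rest push out)
β3 →J2  (1-jn J2 has f-setter on 1)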